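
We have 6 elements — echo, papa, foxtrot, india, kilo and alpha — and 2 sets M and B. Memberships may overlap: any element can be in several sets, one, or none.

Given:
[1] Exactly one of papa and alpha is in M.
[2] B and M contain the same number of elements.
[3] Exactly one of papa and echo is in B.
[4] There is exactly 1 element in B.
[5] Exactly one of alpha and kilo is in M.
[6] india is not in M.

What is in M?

M = {alpha}

From (6): india ∉ M.
Suppose echo ∈ M: no assignment then satisfies all the clues, so echo ∉ M.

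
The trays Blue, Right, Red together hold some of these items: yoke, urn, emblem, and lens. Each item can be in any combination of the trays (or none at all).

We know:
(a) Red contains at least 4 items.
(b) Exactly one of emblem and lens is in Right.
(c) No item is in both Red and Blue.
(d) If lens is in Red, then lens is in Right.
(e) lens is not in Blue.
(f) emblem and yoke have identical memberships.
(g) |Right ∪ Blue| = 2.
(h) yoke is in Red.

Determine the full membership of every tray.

From (e): lens ∉ Blue.
From (h): yoke ∈ Red.
(a): only 4 candidates remain for Red, so all are in.
(c) (disjoint): yoke ∉ Blue.
(c) (disjoint): urn ∉ Blue.
(c) (disjoint): emblem ∉ Blue.
(d): lens ∈ Right.
(b) (exactly one): emblem ∉ Right.
(f): yoke matches emblem: yoke ∉ Right.
Suppose urn ∉ Right: no assignment then satisfies all the clues, so urn ∈ Right.

Blue = {}; Right = {lens, urn}; Red = {emblem, lens, urn, yoke}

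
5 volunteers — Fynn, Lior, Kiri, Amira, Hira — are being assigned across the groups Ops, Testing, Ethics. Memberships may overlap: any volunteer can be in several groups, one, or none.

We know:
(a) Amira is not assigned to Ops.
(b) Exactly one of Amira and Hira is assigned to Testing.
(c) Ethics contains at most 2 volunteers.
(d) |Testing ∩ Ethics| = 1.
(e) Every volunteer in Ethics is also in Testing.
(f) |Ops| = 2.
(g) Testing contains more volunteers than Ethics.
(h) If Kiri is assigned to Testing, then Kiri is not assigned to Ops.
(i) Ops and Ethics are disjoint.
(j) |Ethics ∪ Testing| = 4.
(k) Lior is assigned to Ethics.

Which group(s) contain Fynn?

Fynn: Ops, Testing

From (a): Amira ∉ Ops.
From (k): Lior ∈ Ethics.
(e) with Lior ∈ Ethics: Lior ∈ Testing.
(i) (disjoint): Lior ∉ Ops.
Suppose Fynn ∉ Ops: no assignment then satisfies all the clues, so Fynn ∈ Ops.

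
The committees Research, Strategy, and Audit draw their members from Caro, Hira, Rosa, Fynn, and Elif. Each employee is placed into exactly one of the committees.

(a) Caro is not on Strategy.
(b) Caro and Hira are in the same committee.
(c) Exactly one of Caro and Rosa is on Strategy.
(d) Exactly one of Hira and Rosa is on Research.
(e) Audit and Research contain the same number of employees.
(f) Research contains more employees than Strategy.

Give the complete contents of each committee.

Research = {Caro, Hira}; Strategy = {Rosa}; Audit = {Elif, Fynn}

From (a): Caro ∉ Strategy.
(b): Hira matches Caro: Hira ∉ Strategy.
(c) (exactly one): Rosa ∈ Strategy.
(d) (exactly one): Hira ∈ Research.
(b): Caro matches Hira: Caro ∈ Research.
Suppose Fynn ∈ Research: no assignment then satisfies all the clues, so Fynn ∉ Research.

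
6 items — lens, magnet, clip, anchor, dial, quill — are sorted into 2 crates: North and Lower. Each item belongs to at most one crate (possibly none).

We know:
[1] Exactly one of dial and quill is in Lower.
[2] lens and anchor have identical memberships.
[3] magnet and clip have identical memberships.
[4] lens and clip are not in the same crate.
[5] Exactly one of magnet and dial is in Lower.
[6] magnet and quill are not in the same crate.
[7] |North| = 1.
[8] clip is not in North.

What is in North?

North = {quill}

From (8): clip ∉ North.
(3): magnet matches clip: magnet ∉ North.
Suppose lens ∈ North: no assignment then satisfies all the clues, so lens ∉ North.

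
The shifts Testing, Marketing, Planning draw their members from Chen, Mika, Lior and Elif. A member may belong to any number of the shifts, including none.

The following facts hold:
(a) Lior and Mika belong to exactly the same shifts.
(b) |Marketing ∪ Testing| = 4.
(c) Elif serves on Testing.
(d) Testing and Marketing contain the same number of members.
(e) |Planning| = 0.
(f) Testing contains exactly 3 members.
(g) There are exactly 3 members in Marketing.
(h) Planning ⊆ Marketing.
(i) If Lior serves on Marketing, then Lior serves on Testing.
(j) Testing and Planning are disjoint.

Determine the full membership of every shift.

From (c): Elif ∈ Testing.
(e): Planning already has 0, so the rest are out.
Suppose Chen ∈ Testing: no assignment then satisfies all the clues, so Chen ∉ Testing.

Testing = {Elif, Lior, Mika}; Marketing = {Chen, Lior, Mika}; Planning = {}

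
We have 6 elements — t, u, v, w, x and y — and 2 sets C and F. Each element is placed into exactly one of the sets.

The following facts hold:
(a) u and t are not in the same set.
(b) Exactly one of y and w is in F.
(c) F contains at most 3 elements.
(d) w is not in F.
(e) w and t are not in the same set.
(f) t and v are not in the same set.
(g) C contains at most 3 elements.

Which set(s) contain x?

x: F

From (d): w ∉ F.
(b) (exactly one): y ∈ F.
Only one set left: w ∈ C.
(e): t ∉ C.
Only one set left: t ∈ F.
(a): u ∉ F.
(f): v ∉ F.
Only one set left: u ∈ C.
Only one set left: v ∈ C.
(g): C already has 3, so the rest are out.
Only one set left: x ∈ F.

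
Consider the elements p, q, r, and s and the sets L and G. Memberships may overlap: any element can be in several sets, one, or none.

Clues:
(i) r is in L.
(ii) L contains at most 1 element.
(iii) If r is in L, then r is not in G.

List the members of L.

L = {r}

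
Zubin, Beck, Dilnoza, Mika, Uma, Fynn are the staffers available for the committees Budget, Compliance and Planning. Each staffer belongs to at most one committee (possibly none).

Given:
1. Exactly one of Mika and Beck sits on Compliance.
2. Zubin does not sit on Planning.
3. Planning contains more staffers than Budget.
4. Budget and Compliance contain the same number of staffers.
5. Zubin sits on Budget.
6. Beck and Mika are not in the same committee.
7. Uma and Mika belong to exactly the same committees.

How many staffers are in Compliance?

1

From (2): Zubin ∉ Planning.
From (5): Zubin ∈ Budget.
Suppose Beck ∈ Budget: no assignment then satisfies all the clues, so Beck ∉ Budget.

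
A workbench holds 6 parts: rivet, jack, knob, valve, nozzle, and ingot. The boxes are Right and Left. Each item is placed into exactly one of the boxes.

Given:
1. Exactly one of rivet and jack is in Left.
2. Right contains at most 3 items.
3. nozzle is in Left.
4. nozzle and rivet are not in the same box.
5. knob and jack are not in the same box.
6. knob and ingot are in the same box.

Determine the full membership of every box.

From (3): nozzle ∈ Left.
(4): rivet ∉ Left.
Only one box left: rivet ∈ Right.
(1) (exactly one): jack ∈ Left.
(5): knob ∉ Left.
(6): ingot matches knob: ingot ∉ Left.
Only one box left: knob ∈ Right.
Only one box left: ingot ∈ Right.
(2): Right already has 3, so the rest are out.
Only one box left: valve ∈ Left.

Right = {ingot, knob, rivet}; Left = {jack, nozzle, valve}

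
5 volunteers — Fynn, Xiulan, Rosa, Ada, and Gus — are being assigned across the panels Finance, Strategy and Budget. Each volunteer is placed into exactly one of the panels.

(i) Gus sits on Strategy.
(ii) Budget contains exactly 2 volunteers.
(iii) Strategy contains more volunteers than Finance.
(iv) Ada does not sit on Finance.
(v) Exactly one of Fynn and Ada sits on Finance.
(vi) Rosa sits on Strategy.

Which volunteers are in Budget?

Budget = {Ada, Xiulan}

From (i): Gus ∈ Strategy.
From (iv): Ada ∉ Finance.
From (vi): Rosa ∈ Strategy.
(v) (exactly one): Fynn ∈ Finance.
(ii): only 2 candidates remain for Budget, so all are in.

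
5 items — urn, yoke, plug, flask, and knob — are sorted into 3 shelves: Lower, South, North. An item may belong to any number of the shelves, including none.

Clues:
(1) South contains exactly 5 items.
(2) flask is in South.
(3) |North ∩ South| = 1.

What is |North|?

From (2): flask ∈ South.
(1): only 5 candidates remain for South, so all are in.

1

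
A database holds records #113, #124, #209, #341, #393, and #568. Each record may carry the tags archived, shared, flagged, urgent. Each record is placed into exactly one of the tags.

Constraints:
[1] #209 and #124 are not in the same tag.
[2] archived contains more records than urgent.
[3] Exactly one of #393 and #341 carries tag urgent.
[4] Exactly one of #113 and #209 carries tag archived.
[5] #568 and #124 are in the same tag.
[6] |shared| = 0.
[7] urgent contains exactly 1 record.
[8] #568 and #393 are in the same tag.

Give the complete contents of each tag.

archived = {#113, #124, #393, #568}; shared = {}; flagged = {#209}; urgent = {#341}

(6): shared already has 0, so the rest are out.
Suppose #113 ∉ archived: no assignment then satisfies all the clues, so #113 ∈ archived.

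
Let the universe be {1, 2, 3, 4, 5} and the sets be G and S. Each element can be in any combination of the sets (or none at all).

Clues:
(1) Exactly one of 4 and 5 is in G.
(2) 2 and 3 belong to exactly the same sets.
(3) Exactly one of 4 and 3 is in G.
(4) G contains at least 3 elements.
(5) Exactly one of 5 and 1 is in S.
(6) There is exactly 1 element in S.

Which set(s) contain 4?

4: none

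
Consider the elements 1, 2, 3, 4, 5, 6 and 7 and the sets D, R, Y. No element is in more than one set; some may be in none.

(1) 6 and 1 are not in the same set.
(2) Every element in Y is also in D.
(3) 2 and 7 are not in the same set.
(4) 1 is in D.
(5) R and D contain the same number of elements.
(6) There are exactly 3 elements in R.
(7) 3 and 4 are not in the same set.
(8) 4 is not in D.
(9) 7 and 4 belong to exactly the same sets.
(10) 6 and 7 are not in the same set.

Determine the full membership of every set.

D = {1, 2, 3}; R = {4, 5, 7}; Y = {}

From (4): 1 ∈ D.
From (8): 4 ∉ D.
(1): 6 ∉ D.
(2) contrapositive: 4 ∉ Y.
(2) contrapositive: 6 ∉ Y.
(9): 7 matches 4: 7 ∉ D.
(9): 7 matches 4: 7 ∉ Y.
Suppose 2 ∉ D: no assignment then satisfies all the clues, so 2 ∈ D.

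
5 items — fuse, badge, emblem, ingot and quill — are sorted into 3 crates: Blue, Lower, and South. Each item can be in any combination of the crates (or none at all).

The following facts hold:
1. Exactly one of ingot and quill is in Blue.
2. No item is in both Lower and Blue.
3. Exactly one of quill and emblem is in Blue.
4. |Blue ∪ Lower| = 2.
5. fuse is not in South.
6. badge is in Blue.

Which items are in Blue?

Blue = {badge, quill}

From (5): fuse ∉ South.
From (6): badge ∈ Blue.
(2) (disjoint): badge ∉ Lower.
Suppose fuse ∈ Blue: no assignment then satisfies all the clues, so fuse ∉ Blue.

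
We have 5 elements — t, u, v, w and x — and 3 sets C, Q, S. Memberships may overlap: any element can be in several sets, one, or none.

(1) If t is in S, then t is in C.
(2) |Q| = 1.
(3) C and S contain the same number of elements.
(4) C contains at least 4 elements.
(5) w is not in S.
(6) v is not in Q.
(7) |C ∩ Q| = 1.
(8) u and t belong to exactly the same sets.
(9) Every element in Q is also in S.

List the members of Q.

Q = {x}

From (5): w ∉ S.
From (6): v ∉ Q.
(9) contrapositive: w ∉ Q.
Suppose t ∈ Q: no assignment then satisfies all the clues, so t ∉ Q.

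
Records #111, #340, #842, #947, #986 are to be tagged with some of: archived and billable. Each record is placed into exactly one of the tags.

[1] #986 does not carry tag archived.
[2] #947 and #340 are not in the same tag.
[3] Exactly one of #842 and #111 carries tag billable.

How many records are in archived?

2

From (1): #986 ∉ archived.
Only one tag left: #986 ∈ billable.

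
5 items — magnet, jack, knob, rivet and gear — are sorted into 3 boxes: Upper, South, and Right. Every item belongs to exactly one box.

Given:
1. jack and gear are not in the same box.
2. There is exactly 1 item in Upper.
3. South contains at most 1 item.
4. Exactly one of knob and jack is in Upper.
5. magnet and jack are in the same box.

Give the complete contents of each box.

Upper = {knob}; South = {gear}; Right = {jack, magnet, rivet}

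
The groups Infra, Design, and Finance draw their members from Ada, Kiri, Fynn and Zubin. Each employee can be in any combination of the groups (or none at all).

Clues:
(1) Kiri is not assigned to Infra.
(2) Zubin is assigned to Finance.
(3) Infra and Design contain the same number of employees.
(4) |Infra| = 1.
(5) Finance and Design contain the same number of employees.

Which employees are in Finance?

Finance = {Zubin}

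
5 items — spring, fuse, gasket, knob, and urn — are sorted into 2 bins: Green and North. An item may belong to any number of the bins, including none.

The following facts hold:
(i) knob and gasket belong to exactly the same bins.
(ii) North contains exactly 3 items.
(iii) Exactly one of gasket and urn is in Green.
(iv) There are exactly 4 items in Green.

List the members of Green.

Green = {fuse, gasket, knob, spring}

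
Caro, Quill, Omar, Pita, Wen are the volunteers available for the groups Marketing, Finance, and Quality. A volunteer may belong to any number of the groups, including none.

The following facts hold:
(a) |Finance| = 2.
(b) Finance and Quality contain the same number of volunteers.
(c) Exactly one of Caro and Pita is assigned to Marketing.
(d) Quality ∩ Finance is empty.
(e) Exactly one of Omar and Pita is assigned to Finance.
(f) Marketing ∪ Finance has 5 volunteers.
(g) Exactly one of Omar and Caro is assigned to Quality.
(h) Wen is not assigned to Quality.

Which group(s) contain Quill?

Quill: Marketing, Quality

From (h): Wen ∉ Quality.
Suppose Quill ∉ Marketing: no assignment then satisfies all the clues, so Quill ∈ Marketing.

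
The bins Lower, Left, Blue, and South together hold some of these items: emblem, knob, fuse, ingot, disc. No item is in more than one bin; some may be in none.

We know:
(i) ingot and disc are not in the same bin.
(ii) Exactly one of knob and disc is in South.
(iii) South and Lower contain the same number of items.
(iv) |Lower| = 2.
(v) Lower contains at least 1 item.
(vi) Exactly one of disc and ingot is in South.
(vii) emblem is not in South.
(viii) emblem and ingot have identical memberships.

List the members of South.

From (vii): emblem ∉ South.
(viii): ingot matches emblem: ingot ∉ South.
(vi) (exactly one): disc ∈ South.
(ii) (exactly one): knob ∉ South.
Suppose fuse ∉ South: no assignment then satisfies all the clues, so fuse ∈ South.

South = {disc, fuse}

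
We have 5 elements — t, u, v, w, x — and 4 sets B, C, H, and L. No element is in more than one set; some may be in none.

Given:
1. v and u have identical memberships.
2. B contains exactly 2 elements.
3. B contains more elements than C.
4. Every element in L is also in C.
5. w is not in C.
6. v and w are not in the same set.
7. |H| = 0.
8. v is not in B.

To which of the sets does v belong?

v: none

From (5): w ∉ C.
From (8): v ∉ B.
(1): u matches v: u ∉ B.
(4) contrapositive: w ∉ L.
(7): H already has 0, so the rest are out.
Suppose v ∈ C: no assignment then satisfies all the clues, so v ∉ C.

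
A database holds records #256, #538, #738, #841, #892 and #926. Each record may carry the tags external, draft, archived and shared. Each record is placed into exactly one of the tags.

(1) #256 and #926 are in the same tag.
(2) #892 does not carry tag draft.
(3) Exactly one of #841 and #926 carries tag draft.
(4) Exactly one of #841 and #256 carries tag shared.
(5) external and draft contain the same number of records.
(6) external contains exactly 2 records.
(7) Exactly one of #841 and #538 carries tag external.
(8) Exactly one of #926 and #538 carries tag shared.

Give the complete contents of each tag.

external = {#538, #892}; draft = {#738, #841}; archived = {}; shared = {#256, #926}

From (2): #892 ∉ draft.
Suppose #256 ∈ external: no assignment then satisfies all the clues, so #256 ∉ external.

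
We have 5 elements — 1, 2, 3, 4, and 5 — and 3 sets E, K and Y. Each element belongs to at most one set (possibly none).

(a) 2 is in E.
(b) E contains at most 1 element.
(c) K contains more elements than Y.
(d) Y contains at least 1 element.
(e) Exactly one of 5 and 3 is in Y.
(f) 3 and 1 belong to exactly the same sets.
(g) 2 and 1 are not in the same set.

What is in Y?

Y = {5}

From (a): 2 ∈ E.
(b): E already has 1, so the rest are out.
Suppose 1 ∈ Y: no assignment then satisfies all the clues, so 1 ∉ Y.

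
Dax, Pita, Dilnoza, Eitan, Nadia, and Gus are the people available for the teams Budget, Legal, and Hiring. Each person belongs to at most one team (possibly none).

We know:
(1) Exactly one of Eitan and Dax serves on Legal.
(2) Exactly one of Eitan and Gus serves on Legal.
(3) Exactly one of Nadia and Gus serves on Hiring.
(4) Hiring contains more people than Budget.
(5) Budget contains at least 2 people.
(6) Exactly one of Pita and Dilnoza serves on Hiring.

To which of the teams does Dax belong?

Dax: Hiring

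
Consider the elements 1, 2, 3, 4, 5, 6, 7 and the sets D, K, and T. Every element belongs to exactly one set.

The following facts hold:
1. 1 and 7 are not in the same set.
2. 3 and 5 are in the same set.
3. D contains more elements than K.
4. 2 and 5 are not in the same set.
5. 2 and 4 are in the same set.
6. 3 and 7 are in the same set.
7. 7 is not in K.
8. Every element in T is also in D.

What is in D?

D = {3, 5, 6, 7}

From (7): 7 ∉ K.
(6): 3 matches 7: 3 ∉ K.
(2): 5 matches 3: 5 ∉ K.
Suppose 1 ∈ D: no assignment then satisfies all the clues, so 1 ∉ D.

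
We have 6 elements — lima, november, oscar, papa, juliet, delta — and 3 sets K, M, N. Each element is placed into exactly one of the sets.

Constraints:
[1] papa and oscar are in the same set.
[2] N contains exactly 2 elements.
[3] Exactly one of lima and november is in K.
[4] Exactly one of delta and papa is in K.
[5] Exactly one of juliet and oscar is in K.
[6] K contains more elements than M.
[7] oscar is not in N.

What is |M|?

1

From (7): oscar ∉ N.
(1): papa matches oscar: papa ∉ N.
Suppose oscar ∉ K: no assignment then satisfies all the clues, so oscar ∈ K.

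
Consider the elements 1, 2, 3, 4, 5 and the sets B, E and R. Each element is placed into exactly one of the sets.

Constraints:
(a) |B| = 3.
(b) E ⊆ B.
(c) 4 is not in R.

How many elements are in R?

2

From (c): 4 ∉ R.
Suppose 1 ∈ E: no assignment then satisfies all the clues, so 1 ∉ E.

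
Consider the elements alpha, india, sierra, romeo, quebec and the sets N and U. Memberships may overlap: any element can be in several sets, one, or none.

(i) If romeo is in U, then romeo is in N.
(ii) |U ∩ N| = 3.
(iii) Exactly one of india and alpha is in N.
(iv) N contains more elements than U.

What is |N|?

4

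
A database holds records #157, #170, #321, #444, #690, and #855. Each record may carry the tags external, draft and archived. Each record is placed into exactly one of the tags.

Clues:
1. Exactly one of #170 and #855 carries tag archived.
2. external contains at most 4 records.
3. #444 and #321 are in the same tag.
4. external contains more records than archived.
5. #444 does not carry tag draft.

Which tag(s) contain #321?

#321: external

From (5): #444 ∉ draft.
(3): #321 matches #444: #321 ∉ draft.
Suppose #321 ∉ external: no assignment then satisfies all the clues, so #321 ∈ external.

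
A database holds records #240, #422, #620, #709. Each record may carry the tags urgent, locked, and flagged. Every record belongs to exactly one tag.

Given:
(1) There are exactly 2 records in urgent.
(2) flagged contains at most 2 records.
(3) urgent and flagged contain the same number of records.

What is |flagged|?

2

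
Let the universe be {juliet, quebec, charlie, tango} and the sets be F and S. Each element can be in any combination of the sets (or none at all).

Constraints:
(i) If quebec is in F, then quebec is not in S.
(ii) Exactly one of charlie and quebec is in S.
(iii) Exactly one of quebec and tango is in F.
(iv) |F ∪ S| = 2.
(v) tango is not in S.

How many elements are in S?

1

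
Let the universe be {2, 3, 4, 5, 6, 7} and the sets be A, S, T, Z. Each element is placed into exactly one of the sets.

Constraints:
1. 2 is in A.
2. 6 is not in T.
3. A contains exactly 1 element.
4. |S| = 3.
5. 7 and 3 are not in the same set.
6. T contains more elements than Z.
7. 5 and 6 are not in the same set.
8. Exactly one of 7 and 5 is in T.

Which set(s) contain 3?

3: T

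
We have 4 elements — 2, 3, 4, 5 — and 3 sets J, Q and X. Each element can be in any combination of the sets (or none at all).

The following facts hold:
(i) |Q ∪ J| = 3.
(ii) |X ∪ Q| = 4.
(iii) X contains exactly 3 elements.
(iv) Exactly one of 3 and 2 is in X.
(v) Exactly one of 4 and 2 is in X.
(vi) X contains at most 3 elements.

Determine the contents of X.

X = {3, 4, 5}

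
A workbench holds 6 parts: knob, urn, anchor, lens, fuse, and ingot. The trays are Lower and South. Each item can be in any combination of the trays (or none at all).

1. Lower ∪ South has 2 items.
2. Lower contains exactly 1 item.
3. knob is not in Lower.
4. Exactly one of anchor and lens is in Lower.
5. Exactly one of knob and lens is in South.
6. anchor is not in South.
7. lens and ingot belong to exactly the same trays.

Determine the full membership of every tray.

Lower = {anchor}; South = {knob}

From (3): knob ∉ Lower.
From (6): anchor ∉ South.
Suppose knob ∉ South: no assignment then satisfies all the clues, so knob ∈ South.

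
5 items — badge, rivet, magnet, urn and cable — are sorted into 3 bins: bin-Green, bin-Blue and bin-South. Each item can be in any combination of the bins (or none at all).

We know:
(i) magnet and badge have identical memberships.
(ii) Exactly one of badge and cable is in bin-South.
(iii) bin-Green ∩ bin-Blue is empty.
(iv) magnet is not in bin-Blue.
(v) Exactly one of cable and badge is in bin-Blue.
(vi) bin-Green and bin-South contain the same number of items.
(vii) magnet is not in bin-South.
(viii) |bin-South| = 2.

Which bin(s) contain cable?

From (iv): magnet ∉ bin-Blue.
From (vii): magnet ∉ bin-South.
(i): badge matches magnet: badge ∉ bin-Blue.
(i): badge matches magnet: badge ∉ bin-South.
(ii) (exactly one): cable ∈ bin-South.
(v) (exactly one): cable ∈ bin-Blue.
(iii) (disjoint): cable ∉ bin-Green.

cable: bin-Blue, bin-South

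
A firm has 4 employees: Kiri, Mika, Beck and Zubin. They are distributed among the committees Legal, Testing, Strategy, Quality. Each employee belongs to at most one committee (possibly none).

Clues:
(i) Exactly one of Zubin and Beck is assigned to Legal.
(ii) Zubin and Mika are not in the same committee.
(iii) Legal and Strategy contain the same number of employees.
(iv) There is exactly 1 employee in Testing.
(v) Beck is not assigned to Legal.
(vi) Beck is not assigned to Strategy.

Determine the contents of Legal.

Legal = {Zubin}

From (v): Beck ∉ Legal.
From (vi): Beck ∉ Strategy.
(i) (exactly one): Zubin ∈ Legal.
(ii): Mika ∉ Legal.
Suppose Kiri ∈ Legal: no assignment then satisfies all the clues, so Kiri ∉ Legal.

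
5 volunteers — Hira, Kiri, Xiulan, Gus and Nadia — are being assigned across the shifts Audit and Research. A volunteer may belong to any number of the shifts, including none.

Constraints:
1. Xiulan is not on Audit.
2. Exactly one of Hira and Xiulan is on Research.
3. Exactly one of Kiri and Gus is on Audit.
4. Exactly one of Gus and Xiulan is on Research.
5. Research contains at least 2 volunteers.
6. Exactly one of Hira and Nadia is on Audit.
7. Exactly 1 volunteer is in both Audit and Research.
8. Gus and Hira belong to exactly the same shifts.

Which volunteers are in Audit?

Audit = {Kiri, Nadia}

From (1): Xiulan ∉ Audit.
Suppose Hira ∈ Audit: no assignment then satisfies all the clues, so Hira ∉ Audit.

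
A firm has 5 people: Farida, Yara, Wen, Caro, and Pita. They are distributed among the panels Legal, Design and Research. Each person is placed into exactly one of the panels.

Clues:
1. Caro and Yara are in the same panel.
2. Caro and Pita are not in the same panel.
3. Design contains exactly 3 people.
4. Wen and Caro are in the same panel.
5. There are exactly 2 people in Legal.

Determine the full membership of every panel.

Legal = {Farida, Pita}; Design = {Caro, Wen, Yara}; Research = {}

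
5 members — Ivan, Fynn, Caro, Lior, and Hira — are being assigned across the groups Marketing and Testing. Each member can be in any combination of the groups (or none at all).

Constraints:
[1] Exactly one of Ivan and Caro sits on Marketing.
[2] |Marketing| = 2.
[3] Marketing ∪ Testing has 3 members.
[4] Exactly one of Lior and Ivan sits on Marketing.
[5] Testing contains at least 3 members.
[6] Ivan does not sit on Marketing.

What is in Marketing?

Marketing = {Caro, Lior}

From (6): Ivan ∉ Marketing.
(1) (exactly one): Caro ∈ Marketing.
(4) (exactly one): Lior ∈ Marketing.
(2): Marketing already has 2, so the rest are out.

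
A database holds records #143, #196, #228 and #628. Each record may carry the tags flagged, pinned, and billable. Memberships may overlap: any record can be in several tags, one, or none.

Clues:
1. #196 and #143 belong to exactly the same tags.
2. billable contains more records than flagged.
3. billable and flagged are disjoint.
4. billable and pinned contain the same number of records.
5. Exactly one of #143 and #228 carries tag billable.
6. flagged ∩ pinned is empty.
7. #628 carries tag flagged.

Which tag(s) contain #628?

#628: flagged

From (7): #628 ∈ flagged.
(3) (disjoint): #628 ∉ billable.
(6) (disjoint): #628 ∉ pinned.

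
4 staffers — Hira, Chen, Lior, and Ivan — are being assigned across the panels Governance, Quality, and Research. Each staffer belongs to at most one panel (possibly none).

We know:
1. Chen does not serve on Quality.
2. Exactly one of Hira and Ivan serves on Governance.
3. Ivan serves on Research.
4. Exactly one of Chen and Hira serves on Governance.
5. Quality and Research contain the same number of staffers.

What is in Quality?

Quality = {Lior}

From (1): Chen ∉ Quality.
From (3): Ivan ∈ Research.
(2) (exactly one): Hira ∈ Governance.
(4) (exactly one): Chen ∉ Governance.
Suppose Lior ∉ Quality: no assignment then satisfies all the clues, so Lior ∈ Quality.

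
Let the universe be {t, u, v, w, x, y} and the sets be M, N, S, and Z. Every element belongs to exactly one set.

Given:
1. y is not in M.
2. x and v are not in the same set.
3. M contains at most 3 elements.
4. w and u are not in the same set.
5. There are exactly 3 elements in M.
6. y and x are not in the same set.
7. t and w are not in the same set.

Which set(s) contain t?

From (1): y ∉ M.
Suppose t ∉ M: no assignment then satisfies all the clues, so t ∈ M.

t: M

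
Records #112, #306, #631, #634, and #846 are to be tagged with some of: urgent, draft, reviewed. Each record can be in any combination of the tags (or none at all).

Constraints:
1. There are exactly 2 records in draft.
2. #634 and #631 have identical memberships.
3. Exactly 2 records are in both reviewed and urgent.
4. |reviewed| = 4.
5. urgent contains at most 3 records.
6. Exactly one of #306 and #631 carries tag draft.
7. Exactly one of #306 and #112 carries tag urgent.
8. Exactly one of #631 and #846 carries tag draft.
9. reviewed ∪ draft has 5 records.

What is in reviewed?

reviewed = {#112, #631, #634, #846}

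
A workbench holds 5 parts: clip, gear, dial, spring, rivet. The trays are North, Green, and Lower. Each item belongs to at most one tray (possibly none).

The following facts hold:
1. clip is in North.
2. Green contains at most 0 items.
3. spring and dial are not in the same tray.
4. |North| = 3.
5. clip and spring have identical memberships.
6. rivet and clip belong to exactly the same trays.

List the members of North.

North = {clip, rivet, spring}

From (1): clip ∈ North.
(2): Green already has 0, so the rest are out.
(5): spring matches clip: spring ∈ North.
(6): rivet matches clip: rivet ∈ North.
(3): dial ∉ North.
(4): North already has 3, so the rest are out.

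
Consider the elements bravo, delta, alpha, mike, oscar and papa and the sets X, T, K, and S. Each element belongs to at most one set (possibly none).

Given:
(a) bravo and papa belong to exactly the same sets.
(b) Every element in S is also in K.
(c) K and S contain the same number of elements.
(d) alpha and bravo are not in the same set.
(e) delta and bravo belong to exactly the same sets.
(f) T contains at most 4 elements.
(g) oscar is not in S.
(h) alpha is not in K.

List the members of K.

K = {}

From (g): oscar ∉ S.
From (h): alpha ∉ K.
(b) contrapositive: alpha ∉ S.
Suppose bravo ∈ K: no assignment then satisfies all the clues, so bravo ∉ K.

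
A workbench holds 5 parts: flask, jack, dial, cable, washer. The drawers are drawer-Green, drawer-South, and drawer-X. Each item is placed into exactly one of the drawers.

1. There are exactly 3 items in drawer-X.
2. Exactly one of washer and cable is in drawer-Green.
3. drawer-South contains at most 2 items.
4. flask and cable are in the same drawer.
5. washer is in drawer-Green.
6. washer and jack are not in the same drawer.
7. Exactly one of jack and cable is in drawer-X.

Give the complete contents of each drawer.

drawer-Green = {washer}; drawer-South = {jack}; drawer-X = {cable, dial, flask}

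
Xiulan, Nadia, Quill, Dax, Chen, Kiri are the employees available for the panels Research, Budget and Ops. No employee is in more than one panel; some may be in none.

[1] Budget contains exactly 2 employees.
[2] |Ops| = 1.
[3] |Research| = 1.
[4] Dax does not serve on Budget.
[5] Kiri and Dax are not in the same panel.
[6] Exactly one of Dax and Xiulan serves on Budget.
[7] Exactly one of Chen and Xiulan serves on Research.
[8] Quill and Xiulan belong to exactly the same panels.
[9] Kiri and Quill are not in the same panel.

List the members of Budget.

From (4): Dax ∉ Budget.
(6) (exactly one): Xiulan ∈ Budget.
(7) (exactly one): Chen ∈ Research.
(8): Quill matches Xiulan: Quill ∉ Research.
(8): Quill matches Xiulan: Quill ∈ Budget.
(9): Kiri ∉ Budget.
(1): Budget already has 2, so the rest are out.
(3): Research already has 1, so the rest are out.

Budget = {Quill, Xiulan}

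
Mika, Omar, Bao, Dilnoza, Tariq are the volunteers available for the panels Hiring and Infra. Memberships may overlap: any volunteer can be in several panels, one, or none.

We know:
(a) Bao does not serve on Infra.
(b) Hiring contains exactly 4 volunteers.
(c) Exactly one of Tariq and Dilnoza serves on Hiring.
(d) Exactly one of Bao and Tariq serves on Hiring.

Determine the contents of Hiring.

Hiring = {Bao, Dilnoza, Mika, Omar}

From (a): Bao ∉ Infra.
Suppose Mika ∉ Hiring: no assignment then satisfies all the clues, so Mika ∈ Hiring.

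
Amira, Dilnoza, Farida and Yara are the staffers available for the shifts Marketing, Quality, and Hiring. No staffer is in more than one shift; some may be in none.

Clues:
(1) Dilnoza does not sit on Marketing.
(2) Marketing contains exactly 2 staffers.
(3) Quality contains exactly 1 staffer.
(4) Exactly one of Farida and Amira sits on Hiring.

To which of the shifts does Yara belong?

From (1): Dilnoza ∉ Marketing.
Suppose Yara ∉ Marketing: no assignment then satisfies all the clues, so Yara ∈ Marketing.

Yara: Marketing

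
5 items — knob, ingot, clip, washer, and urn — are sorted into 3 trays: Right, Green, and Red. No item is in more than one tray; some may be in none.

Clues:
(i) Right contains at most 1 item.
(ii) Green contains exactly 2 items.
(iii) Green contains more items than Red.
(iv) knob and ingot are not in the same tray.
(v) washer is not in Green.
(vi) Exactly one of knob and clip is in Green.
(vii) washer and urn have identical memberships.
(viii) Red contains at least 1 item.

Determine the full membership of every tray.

From (v): washer ∉ Green.
(vii): urn matches washer: urn ∉ Green.
Suppose knob ∈ Right: no assignment then satisfies all the clues, so knob ∉ Right.

Right = {}; Green = {clip, ingot}; Red = {knob}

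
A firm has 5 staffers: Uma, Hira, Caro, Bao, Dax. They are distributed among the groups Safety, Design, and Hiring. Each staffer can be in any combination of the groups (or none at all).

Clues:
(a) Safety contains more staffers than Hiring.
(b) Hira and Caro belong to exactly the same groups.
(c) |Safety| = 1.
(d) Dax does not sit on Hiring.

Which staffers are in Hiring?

Hiring = {}

From (d): Dax ∉ Hiring.
Suppose Uma ∈ Hiring: no assignment then satisfies all the clues, so Uma ∉ Hiring.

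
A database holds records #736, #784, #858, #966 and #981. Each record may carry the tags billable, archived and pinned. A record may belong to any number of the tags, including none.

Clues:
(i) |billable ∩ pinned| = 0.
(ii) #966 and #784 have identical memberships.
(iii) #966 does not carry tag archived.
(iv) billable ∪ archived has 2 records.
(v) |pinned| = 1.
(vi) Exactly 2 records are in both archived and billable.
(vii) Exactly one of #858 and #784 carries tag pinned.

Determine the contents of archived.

archived = {#736, #981}

From (iii): #966 ∉ archived.
(ii): #784 matches #966: #784 ∉ archived.
Suppose #736 ∉ archived: no assignment then satisfies all the clues, so #736 ∈ archived.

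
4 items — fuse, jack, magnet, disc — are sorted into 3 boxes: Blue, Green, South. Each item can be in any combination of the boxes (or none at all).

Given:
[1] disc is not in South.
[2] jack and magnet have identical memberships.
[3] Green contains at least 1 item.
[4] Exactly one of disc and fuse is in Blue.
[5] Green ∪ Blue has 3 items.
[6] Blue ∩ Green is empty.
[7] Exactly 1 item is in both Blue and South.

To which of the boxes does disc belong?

disc: none

From (1): disc ∉ South.
Suppose disc ∈ Blue: no assignment then satisfies all the clues, so disc ∉ Blue.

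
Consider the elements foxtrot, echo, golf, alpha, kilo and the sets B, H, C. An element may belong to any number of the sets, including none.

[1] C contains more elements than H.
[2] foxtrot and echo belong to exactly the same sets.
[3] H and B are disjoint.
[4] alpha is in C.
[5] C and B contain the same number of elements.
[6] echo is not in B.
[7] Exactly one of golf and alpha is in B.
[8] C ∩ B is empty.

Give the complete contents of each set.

From (4): alpha ∈ C.
From (6): echo ∉ B.
(2): foxtrot matches echo: foxtrot ∉ B.
(8) (disjoint): alpha ∉ B.
(7) (exactly one): golf ∈ B.
(8) (disjoint): golf ∉ C.
(3) (disjoint): golf ∉ H.
Suppose foxtrot ∈ H: no assignment then satisfies all the clues, so foxtrot ∉ H.

B = {golf}; H = {}; C = {alpha}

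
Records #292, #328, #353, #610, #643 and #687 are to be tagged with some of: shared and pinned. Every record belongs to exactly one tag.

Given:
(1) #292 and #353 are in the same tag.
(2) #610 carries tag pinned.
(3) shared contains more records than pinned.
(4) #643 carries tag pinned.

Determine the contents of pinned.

pinned = {#610, #643}

From (2): #610 ∈ pinned.
From (4): #643 ∈ pinned.
Suppose #292 ∈ pinned: no assignment then satisfies all the clues, so #292 ∉ pinned.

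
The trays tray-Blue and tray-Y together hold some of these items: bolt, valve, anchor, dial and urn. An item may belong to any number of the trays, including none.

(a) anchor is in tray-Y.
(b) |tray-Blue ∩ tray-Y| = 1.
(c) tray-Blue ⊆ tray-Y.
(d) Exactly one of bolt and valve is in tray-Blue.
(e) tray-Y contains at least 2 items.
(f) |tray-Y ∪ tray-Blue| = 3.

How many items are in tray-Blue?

1

From (a): anchor ∈ tray-Y.
Suppose anchor ∈ tray-Blue: no assignment then satisfies all the clues, so anchor ∉ tray-Blue.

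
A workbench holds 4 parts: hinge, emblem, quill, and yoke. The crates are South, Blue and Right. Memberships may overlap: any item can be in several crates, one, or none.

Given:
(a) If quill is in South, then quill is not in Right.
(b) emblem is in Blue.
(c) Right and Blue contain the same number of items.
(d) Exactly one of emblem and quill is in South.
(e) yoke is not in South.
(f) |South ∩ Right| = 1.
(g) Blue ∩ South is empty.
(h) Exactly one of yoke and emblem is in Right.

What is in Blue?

Blue = {emblem, yoke}

From (b): emblem ∈ Blue.
From (e): yoke ∉ South.
(g) (disjoint): emblem ∉ South.
(d) (exactly one): quill ∈ South.
(g) (disjoint): quill ∉ Blue.
(a): quill ∉ Right.
Suppose hinge ∈ Blue: no assignment then satisfies all the clues, so hinge ∉ Blue.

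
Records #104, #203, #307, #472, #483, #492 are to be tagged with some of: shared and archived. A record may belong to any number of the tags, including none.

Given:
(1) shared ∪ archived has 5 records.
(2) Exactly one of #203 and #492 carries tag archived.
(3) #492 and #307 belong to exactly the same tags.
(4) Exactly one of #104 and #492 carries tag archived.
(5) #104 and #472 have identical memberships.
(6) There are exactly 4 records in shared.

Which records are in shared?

shared = {#104, #307, #472, #492}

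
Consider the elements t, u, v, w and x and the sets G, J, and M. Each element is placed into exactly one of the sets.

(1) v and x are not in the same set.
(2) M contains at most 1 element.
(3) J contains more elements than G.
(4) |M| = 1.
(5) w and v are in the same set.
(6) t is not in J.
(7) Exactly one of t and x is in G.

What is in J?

J = {u, v, w}

From (6): t ∉ J.
Suppose u ∉ J: no assignment then satisfies all the clues, so u ∈ J.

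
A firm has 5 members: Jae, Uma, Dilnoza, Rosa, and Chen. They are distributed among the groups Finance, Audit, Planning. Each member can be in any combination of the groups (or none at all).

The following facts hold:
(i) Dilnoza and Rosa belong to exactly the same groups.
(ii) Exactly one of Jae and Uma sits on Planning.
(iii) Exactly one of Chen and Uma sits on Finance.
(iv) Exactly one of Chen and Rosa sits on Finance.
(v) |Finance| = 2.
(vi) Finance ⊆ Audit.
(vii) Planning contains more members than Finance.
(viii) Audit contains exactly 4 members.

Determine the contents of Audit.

Audit = {Chen, Dilnoza, Jae, Rosa}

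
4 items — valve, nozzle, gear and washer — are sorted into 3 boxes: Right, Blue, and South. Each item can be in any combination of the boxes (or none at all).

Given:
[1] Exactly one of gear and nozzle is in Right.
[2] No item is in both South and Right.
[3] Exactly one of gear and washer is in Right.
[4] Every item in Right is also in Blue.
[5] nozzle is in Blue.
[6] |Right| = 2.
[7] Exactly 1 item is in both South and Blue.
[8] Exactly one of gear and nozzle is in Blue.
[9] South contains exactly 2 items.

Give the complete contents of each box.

From (5): nozzle ∈ Blue.
(8) (exactly one): gear ∉ Blue.
(4) contrapositive: gear ∉ Right.
(1) (exactly one): nozzle ∈ Right.
(2) (disjoint): nozzle ∉ South.
(3) (exactly one): washer ∈ Right.
(4) with washer ∈ Right: washer ∈ Blue.
(6): Right already has 2, so the rest are out.
(2) (disjoint): washer ∉ South.
(9): only 2 candidates remain for South, so all are in.
Suppose valve ∉ Blue: no assignment then satisfies all the clues, so valve ∈ Blue.

Right = {nozzle, washer}; Blue = {nozzle, valve, washer}; South = {gear, valve}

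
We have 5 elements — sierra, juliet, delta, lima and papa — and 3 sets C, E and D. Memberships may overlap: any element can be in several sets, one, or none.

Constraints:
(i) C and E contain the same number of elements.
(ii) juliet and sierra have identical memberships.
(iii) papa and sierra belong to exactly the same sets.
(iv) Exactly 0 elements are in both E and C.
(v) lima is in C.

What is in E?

E = {delta}

From (v): lima ∈ C.
Suppose sierra ∈ E: no assignment then satisfies all the clues, so sierra ∉ E.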